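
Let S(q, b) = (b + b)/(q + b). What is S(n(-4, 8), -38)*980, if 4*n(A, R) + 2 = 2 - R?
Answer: 1862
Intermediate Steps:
n(A, R) = -R/4 (n(A, R) = -1/2 + (2 - R)/4 = -1/2 + (1/2 - R/4) = -R/4)
S(q, b) = 2*b/(b + q) (S(q, b) = (2*b)/(b + q) = 2*b/(b + q))
S(n(-4, 8), -38)*980 = (2*(-38)/(-38 - 1/4*8))*980 = (2*(-38)/(-38 - 2))*980 = (2*(-38)/(-40))*980 = (2*(-38)*(-1/40))*980 = (19/10)*980 = 1862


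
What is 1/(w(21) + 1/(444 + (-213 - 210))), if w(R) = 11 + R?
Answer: 21/673 ≈ 0.031204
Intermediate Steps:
1/(w(21) + 1/(444 + (-213 - 210))) = 1/((11 + 21) + 1/(444 + (-213 - 210))) = 1/(32 + 1/(444 - 423)) = 1/(32 + 1/21) = 1/(673/21) = 21/673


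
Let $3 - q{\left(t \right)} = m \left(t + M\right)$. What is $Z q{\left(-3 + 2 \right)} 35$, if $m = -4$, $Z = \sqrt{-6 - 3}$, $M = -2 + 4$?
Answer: $735 i \approx 735.0 i$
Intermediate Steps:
$M = 2$
$Z = 3 i$ ($Z = \sqrt{-9} = 3 i \approx 3.0 i$)
$q{\left(t \right)} = 11 + 4 t$ ($q{\left(t \right)} = 3 - - 4 \left(t + 2\right) = 3 - - 4 \left(2 + t\right) = 3 - \left(-8 - 4 t\right) = 3 + \left(8 + 4 t\right) = 11 + 4 t$)
$Z q{\left(-3 + 2 \right)} 35 = 3 i \left(11 + 4 \left(-3 + 2\right)\right) 35 = 3 i \left(11 + 4 \left(-1\right)\right) 35 = 3 i \left(11 - 4\right) 35 = 3 i 7 \cdot 35 = 21 i 35 = 735 i$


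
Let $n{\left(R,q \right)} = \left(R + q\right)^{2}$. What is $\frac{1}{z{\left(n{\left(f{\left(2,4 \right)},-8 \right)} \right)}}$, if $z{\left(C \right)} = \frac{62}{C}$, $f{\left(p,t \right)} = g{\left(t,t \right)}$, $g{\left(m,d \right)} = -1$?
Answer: $\frac{81}{62} \approx 1.3065$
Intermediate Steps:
$f{\left(p,t \right)} = -1$
$\frac{1}{z{\left(n{\left(f{\left(2,4 \right)},-8 \right)} \right)}} = \frac{1}{62 \frac{1}{\left(-1 - 8\right)^{2}}} = \frac{1}{62 \frac{1}{\left(-9\right)^{2}}} = \frac{1}{62 \cdot \frac{1}{81}} = \frac{1}{\frac{62}{81}} = \frac{81}{62}$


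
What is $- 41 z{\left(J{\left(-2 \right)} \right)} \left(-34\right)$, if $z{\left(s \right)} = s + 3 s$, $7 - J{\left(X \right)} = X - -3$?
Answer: $33456$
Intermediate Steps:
$J{\left(X \right)} = 4 - X$ ($J{\left(X \right)} = 7 - \left(X - -3\right) = 7 - \left(X + 3\right) = 7 - \left(3 + X\right) = 4 - X$)
$z{\left(s \right)} = 4 s$
$- 41 z{\left(J{\left(-2 \right)} \right)} \left(-34\right) = - 41 \cdot 4 \left(4 - -2\right) \left(-34\right) = - 41 \cdot 4 \left(4 + 2\right) \left(-34\right) = - 41 \cdot 4 \cdot 6 \left(-34\right) = \left(-41\right) 24 \left(-34\right) = \left(-984\right) \left(-34\right) = 33456$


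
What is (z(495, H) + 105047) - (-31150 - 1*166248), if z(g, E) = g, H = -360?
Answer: 302940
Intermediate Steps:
(z(495, H) + 105047) - (-31150 - 1*166248) = (495 + 105047) - (-31150 - 1*166248) = 105542 - (-31150 - 166248) = 105542 - 1*(-197398) = 105542 + 197398 = 302940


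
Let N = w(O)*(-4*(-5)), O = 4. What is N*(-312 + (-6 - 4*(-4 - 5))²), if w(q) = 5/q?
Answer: 14700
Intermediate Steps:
N = 25 (N = (5/4)*(-4*(-5)) = (5*(¼))*20 = (5/4)*20 = 25)
N*(-312 + (-6 - 4*(-4 - 5))²) = 25*(-312 + (-6 - 4*(-4 - 5))²) = 25*(-312 + (-6 - 4*(-9))²) = 25*(-312 + (-6 + 36)²) = 25*(-312 + 30²) = 25*(-312 + 900) = 25*588 = 14700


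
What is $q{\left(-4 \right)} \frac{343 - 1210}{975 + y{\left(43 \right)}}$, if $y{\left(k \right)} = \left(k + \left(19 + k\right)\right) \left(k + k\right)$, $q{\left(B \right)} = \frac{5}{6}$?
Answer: $- \frac{289}{4002} \approx -0.072214$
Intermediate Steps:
$q{\left(B \right)} = \frac{5}{6}$ ($q{\left(B \right)} = 5 \cdot \frac{1}{6} = \frac{5}{6}$)
$y{\left(k \right)} = 2 k \left(19 + 2 k\right)$ ($y{\left(k \right)} = \left(19 + 2 k\right) 2 k = 2 k \left(19 + 2 k\right)$)
$q{\left(-4 \right)} \frac{343 - 1210}{975 + y{\left(43 \right)}} = \frac{5 \frac{343 - 1210}{975 + 2 \cdot 43 \left(19 + 2 \cdot 43\right)}}{6} = \frac{5 \left(- \frac{867}{975 + 2 \cdot 43 \left(19 + 86\right)}\right)}{6} = \frac{5 \left(- \frac{867}{975 + 2 \cdot 43 \cdot 105}\right)}{6} = \frac{5 \left(- \frac{867}{975 + 9030}\right)}{6} = \frac{5 \left(- \frac{867}{10005}\right)}{6} = \frac{5 \left(\left(-867\right) \frac{1}{10005}\right)}{6} = \frac{5}{6} \left(- \frac{289}{3335}\right) = - \frac{289}{4002}$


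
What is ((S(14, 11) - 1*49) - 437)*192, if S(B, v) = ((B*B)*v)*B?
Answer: 5702016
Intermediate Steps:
S(B, v) = v*B**3 (S(B, v) = (B**2*v)*B = (v*B**2)*B = v*B**3)
((S(14, 11) - 1*49) - 437)*192 = ((11*14**3 - 1*49) - 437)*192 = ((11*2744 - 49) - 437)*192 = ((30184 - 49) - 437)*192 = (30135 - 437)*192 = 29698*192 = 5702016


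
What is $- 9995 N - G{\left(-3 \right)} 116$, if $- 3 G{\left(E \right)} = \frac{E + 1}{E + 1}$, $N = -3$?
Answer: $\frac{90071}{3} \approx 30024.0$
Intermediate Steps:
$G{\left(E \right)} = - \frac{1}{3}$ ($G{\left(E \right)} = - \frac{\left(E + 1\right) \frac{1}{E + 1}}{3} = - \frac{\left(1 + E\right) \frac{1}{1 + E}}{3} = \left(- \frac{1}{3}\right) 1 = - \frac{1}{3}$)
$- 9995 N - G{\left(-3 \right)} 116 = \left(-9995\right) \left(-3\right) - \left(- \frac{1}{3}\right) 116 = 29985 - - \frac{116}{3} = 29985 + \frac{116}{3} = \frac{90071}{3}$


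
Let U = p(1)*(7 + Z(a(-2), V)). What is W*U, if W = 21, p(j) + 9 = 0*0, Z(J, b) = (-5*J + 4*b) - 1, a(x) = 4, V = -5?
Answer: 6426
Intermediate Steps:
Z(J, b) = -1 - 5*J + 4*b
p(j) = -9 (p(j) = -9 + 0*0 = -9 + 0 = -9)
U = 306 (U = -9*(7 + (-1 - 5*4 + 4*(-5))) = -9*(7 + (-1 - 20 - 20)) = -9*(7 - 41) = -9*(-34) = 306)
W*U = 21*306 = 6426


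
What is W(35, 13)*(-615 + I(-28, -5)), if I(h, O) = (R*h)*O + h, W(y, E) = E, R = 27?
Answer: 40781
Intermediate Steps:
I(h, O) = h + 27*O*h (I(h, O) = (27*h)*O + h = 27*O*h + h = h + 27*O*h)
W(35, 13)*(-615 + I(-28, -5)) = 13*(-615 - 28*(1 + 27*(-5))) = 13*(-615 - 28*(1 - 135)) = 13*(-615 - 28*(-134)) = 13*(-615 + 3752) = 13*3137 = 40781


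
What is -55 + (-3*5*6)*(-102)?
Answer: 9125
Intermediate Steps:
-55 + (-3*5*6)*(-102) = -55 - 15*6*(-102) = -55 - 90*(-102) = -55 + 9180 = 9125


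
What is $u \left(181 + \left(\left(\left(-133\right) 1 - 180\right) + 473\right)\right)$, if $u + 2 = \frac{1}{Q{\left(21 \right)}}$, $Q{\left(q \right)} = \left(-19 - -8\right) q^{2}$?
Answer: $- \frac{300793}{441} \approx -682.07$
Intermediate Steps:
$Q{\left(q \right)} = - 11 q^{2}$ ($Q{\left(q \right)} = \left(-19 + 8\right) q^{2} = - 11 q^{2}$)
$u = - \frac{9703}{4851}$ ($u = -2 + \frac{1}{\left(-11\right) 21^{2}} = -2 + \frac{1}{\left(-11\right) 441} = -2 + \frac{1}{-4851} = -2 - \frac{1}{4851} = - \frac{9703}{4851} \approx -2.0002$)
$u \left(181 + \left(\left(\left(-133\right) 1 - 180\right) + 473\right)\right) = - \frac{9703 \left(181 + \left(\left(\left(-133\right) 1 - 180\right) + 473\right)\right)}{4851} = - \frac{9703 \left(181 + \left(\left(-133 - 180\right) + 473\right)\right)}{4851} = - \frac{9703 \left(181 + \left(-313 + 473\right)\right)}{4851} = - \frac{9703 \left(181 + 160\right)}{4851} = \left(- \frac{9703}{4851}\right) 341 = - \frac{300793}{441}$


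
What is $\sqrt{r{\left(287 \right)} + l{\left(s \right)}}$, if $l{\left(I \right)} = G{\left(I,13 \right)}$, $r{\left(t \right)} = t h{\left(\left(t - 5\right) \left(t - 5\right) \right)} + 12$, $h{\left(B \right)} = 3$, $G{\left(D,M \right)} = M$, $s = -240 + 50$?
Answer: $\sqrt{886} \approx 29.766$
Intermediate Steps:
$s = -190$
$r{\left(t \right)} = 12 + 3 t$ ($r{\left(t \right)} = t 3 + 12 = 3 t + 12 = 12 + 3 t$)
$l{\left(I \right)} = 13$
$\sqrt{r{\left(287 \right)} + l{\left(s \right)}} = \sqrt{\left(12 + 3 \cdot 287\right) + 13} = \sqrt{\left(12 + 861\right) + 13} = \sqrt{873 + 13} = \sqrt{886}$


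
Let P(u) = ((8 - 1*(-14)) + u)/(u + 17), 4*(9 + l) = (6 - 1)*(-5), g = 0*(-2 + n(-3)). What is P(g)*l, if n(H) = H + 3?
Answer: -671/34 ≈ -19.735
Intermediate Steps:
n(H) = 3 + H
g = 0 (g = 0*(-2 + (3 - 3)) = 0*(-2 + 0) = 0*(-2) = 0)
l = -61/4 (l = -9 + ((6 - 1)*(-5))/4 = -9 + (5*(-5))/4 = -9 + (¼)*(-25) = -9 - 25/4 = -61/4 ≈ -15.250)
P(u) = (22 + u)/(17 + u) (P(u) = ((8 + 14) + u)/(17 + u) = (22 + u)/(17 + u))
P(g)*l = ((22 + 0)/(17 + 0))*(-61/4) = (22/17)*(-61/4) = -671/34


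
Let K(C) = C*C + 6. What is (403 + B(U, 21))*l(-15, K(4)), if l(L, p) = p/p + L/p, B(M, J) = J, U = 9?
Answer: 1484/11 ≈ 134.91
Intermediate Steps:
K(C) = 6 + C**2 (K(C) = C**2 + 6 = 6 + C**2)
l(L, p) = 1 + L/p
(403 + B(U, 21))*l(-15, K(4)) = (403 + 21)*((-15 + (6 + 4**2))/(6 + 4**2)) = 424*((-15 + (6 + 16))/(6 + 16)) = 424*((-15 + 22)/22) = 424*((1/22)*7) = 424*(7/22) = 1484/11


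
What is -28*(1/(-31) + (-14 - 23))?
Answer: 32144/31 ≈ 1036.9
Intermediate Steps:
-28*(1/(-31) + (-14 - 23)) = -28*(-1/31 - 37) = -28*(-1148/31) = 32144/31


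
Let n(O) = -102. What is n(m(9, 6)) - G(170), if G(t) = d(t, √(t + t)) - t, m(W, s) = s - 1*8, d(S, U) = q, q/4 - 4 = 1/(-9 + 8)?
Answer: 56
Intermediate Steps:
q = 12 (q = 16 + 4/(-9 + 8) = 16 + 4/(-1) = 16 + 4*(-1) = 16 - 4 = 12)
d(S, U) = 12
m(W, s) = -8 + s (m(W, s) = s - 8 = -8 + s)
G(t) = 12 - t
n(m(9, 6)) - G(170) = -102 - (12 - 1*170) = -102 - (12 - 170) = -102 - 1*(-158) = -102 + 158 = 56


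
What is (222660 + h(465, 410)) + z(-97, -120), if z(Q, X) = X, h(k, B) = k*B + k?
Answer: 413655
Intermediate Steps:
h(k, B) = k + B*k (h(k, B) = B*k + k = k + B*k)
(222660 + h(465, 410)) + z(-97, -120) = (222660 + 465*(1 + 410)) - 120 = (222660 + 465*411) - 120 = (222660 + 191115) - 120 = 413775 - 120 = 413655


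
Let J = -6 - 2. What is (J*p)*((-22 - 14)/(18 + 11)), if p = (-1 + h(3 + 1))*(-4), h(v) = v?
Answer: -3456/29 ≈ -119.17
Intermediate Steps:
J = -8
p = -12 (p = (-1 + (3 + 1))*(-4) = (-1 + 4)*(-4) = 3*(-4) = -12)
(J*p)*((-22 - 14)/(18 + 11)) = (-8*(-12))*((-22 - 14)/(18 + 11)) = 96*(-36/29) = -3456/29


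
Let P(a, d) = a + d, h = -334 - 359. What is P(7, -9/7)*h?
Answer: -3960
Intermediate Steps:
h = -693
P(7, -9/7)*h = (7 - 9/7)*(-693) = (40/7)*(-693) = -3960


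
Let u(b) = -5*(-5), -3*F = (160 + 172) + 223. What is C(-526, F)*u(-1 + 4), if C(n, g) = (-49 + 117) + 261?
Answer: 8225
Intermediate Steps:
F = -185 (F = -((160 + 172) + 223)/3 = -(332 + 223)/3 = -⅓*555 = -185)
C(n, g) = 329 (C(n, g) = 68 + 261 = 329)
u(b) = 25
C(-526, F)*u(-1 + 4) = 329*25 = 8225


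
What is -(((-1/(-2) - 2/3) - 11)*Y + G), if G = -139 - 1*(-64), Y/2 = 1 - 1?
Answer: 75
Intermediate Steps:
Y = 0 (Y = 2*(1 - 1) = 2*0 = 0)
G = -75 (G = -139 + 64 = -75)
-(((-1/(-2) - 2/3) - 11)*Y + G) = -(((-1/(-2) - 2/3) - 11)*0 - 75) = -(((-1*(-1/2) - 2*1/3) - 11)*0 - 75) = -(((1/2 - 2/3) - 11)*0 - 75) = -((-1/6 - 11)*0 - 75) = -(-67/6*0 - 75) = -(0 - 75) = -1*(-75) = 75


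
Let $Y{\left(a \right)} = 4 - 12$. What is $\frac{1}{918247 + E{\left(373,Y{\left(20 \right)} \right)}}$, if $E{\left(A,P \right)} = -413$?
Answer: $\frac{1}{917834} \approx 1.0895 \cdot 10^{-6}$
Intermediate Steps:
$Y{\left(a \right)} = -8$
$\frac{1}{918247 + E{\left(373,Y{\left(20 \right)} \right)}} = \frac{1}{918247 - 413} = \frac{1}{917834}$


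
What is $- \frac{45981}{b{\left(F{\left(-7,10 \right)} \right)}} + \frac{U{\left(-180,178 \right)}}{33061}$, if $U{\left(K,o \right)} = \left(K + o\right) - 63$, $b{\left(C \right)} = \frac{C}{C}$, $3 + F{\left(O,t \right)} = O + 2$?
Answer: $- \frac{1520177906}{33061} \approx -45981.0$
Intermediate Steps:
$F{\left(O,t \right)} = -1 + O$ ($F{\left(O,t \right)} = -3 + \left(O + 2\right) = -3 + \left(2 + O\right) = -1 + O$)
$b{\left(C \right)} = 1$
$U{\left(K,o \right)} = -63 + K + o$
$- \frac{45981}{b{\left(F{\left(-7,10 \right)} \right)}} + \frac{U{\left(-180,178 \right)}}{33061} = - \frac{45981}{1} + \frac{-63 - 180 + 178}{33061} = \left(-45981\right) 1 - \frac{65}{33061} = -45981 - \frac{65}{33061} = - \frac{1520177906}{33061}$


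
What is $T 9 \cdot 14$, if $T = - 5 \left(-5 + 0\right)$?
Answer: $3150$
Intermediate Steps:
$T = 25$ ($T = \left(-5\right) \left(-5\right) = 25$)
$T 9 \cdot 14 = 25 \cdot 9 \cdot 14 = 225 \cdot 14 = 3150$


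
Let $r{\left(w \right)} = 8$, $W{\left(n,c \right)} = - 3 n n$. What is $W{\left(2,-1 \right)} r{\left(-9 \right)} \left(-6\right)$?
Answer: $576$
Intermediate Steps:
$W{\left(n,c \right)} = - 3 n^{2}$
$W{\left(2,-1 \right)} r{\left(-9 \right)} \left(-6\right) = - 3 \cdot 2^{2} \cdot 8 \left(-6\right) = \left(-3\right) 4 \cdot 8 \left(-6\right) = \left(-12\right) 8 \left(-6\right) = \left(-96\right) \left(-6\right) = 576$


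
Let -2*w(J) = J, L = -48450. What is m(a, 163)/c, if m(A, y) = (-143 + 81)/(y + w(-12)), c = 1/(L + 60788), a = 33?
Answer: -764956/169 ≈ -4526.4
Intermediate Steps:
w(J) = -J/2
c = 1/12338 (c = 1/(-48450 + 60788) = 1/12338 ≈ 8.1050e-5)
m(A, y) = -62/(6 + y) (m(A, y) = (-143 + 81)/(y - 1/2*(-12)) = -62/(y + 6) = -62/(6 + y))
m(a, 163)/c = (-62/(6 + 163))/(1/12338) = -62/169*12338 = -764956/169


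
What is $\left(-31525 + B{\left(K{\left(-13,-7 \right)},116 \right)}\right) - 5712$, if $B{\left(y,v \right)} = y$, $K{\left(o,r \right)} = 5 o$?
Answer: $-37302$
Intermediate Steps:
$\left(-31525 + B{\left(K{\left(-13,-7 \right)},116 \right)}\right) - 5712 = \left(-31525 + 5 \left(-13\right)\right) - 5712 = \left(-31525 - 65\right) - 5712 = -31590 - 5712 = -37302$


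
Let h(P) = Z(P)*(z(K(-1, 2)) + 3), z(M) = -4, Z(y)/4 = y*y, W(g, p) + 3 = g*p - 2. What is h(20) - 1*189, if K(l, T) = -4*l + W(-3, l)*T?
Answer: -1789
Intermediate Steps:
W(g, p) = -5 + g*p (W(g, p) = -3 + (g*p - 2) = -3 + (-2 + g*p) = -5 + g*p)
K(l, T) = -4*l + T*(-5 - 3*l) (K(l, T) = -4*l + (-5 - 3*l)*T = -4*l + T*(-5 - 3*l))
Z(y) = 4*y² (Z(y) = 4*(y*y) = 4*y²)
h(P) = -4*P² (h(P) = (4*P²)*(-4 + 3) = (4*P²)*(-1) = -4*P²)
h(20) - 1*189 = -4*20² - 1*189 = -4*400 - 189 = -1600 - 189 = -1789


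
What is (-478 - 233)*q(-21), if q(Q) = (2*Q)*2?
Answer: 59724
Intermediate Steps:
q(Q) = 4*Q
(-478 - 233)*q(-21) = (-478 - 233)*(4*(-21)) = -711*(-84) = 59724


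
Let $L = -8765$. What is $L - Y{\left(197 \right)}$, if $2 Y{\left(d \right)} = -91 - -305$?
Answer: $-8872$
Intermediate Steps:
$Y{\left(d \right)} = 107$ ($Y{\left(d \right)} = \frac{-91 - -305}{2} = \frac{-91 + 305}{2} = \frac{1}{2} \cdot 214 = 107$)
$L - Y{\left(197 \right)} = -8765 - 107 = -8872$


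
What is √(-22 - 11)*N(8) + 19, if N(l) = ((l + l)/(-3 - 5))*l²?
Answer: 19 - 128*I*√33 ≈ 19.0 - 735.3*I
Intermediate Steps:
N(l) = -l³/4 (N(l) = ((2*l)/(-8))*l² = ((2*l)*(-⅛))*l² = (-l/4)*l² = -l³/4)
√(-22 - 11)*N(8) + 19 = √(-22 - 11)*(-¼*8³) + 19 = √(-33)*(-¼*512) + 19 = (I*√33)*(-128) + 19 = -128*I*√33 + 19 = 19 - 128*I*√33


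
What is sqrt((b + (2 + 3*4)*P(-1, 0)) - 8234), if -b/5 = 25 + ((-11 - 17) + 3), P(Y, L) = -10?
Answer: I*sqrt(8374) ≈ 91.51*I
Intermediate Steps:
b = 0 (b = -5*(25 + ((-11 - 17) + 3)) = -5*(25 + (-28 + 3)) = -5*(25 - 25) = -5*0 = 0)
sqrt((b + (2 + 3*4)*P(-1, 0)) - 8234) = sqrt((0 + (2 + 3*4)*(-10)) - 8234) = sqrt((0 + (2 + 12)*(-10)) - 8234) = sqrt((0 + 14*(-10)) - 8234) = sqrt((0 - 140) - 8234) = sqrt(-140 - 8234) = sqrt(-8374) = I*sqrt(8374)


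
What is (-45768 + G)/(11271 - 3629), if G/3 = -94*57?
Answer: -30921/3821 ≈ -8.0924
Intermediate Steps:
G = -16074 (G = 3*(-94*57) = 3*(-5358) = -16074)
(-45768 + G)/(11271 - 3629) = (-45768 - 16074)/(11271 - 3629) = -61842/7642 = -61842*1/7642 = -30921/3821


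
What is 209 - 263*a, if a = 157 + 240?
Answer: -104202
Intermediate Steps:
a = 397
209 - 263*a = 209 - 263*397 = 209 - 104411 = -104202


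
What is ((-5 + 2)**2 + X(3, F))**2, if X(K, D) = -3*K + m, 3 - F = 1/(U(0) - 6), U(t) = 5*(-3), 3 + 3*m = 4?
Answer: 1/9 ≈ 0.11111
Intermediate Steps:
m = 1/3 (m = -1 + (1/3)*4 = -1 + 4/3 = 1/3 ≈ 0.33333)
U(t) = -15
F = 64/21 (F = 3 - 1/(-15 - 6) = 3 - 1/(-21) = 3 - 1*(-1/21) = 3 + 1/21 = 64/21 ≈ 3.0476)
X(K, D) = 1/3 - 3*K (X(K, D) = -3*K + 1/3 = 1/3 - 3*K)
((-5 + 2)**2 + X(3, F))**2 = ((-5 + 2)**2 + (1/3 - 3*3))**2 = ((-3)**2 + (1/3 - 9))**2 = (9 - 26/3)**2 = (1/3)**2 = 1/9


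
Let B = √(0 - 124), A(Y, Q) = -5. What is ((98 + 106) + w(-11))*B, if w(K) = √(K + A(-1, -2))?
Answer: √31*(-8 + 408*I) ≈ -44.542 + 2271.6*I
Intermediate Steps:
B = 2*I*√31 (B = √(-124) = 2*I*√31 ≈ 11.136*I)
w(K) = √(-5 + K) (w(K) = √(K - 5) = √(-5 + K))
((98 + 106) + w(-11))*B = ((98 + 106) + √(-5 - 11))*(2*I*√31) = (204 + √(-16))*(2*I*√31) = (204 + 4*I)*(2*I*√31) = 2*I*√31*(204 + 4*I)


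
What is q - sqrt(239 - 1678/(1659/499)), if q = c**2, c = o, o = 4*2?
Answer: 64 - I*sqrt(731322039)/1659 ≈ 64.0 - 16.301*I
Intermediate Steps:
o = 8
c = 8
q = 64 (q = 8**2 = 64)
q - sqrt(239 - 1678/(1659/499)) = 64 - sqrt(239 - 1678/(1659/499)) = 64 - sqrt(239 - 1678/(1659*(1/499))) = 64 - sqrt(239 - 1678/1659/499) = 64 - sqrt(239 - 1678*499/1659) = 64 - sqrt(239 - 837322/1659) = 64 - sqrt(-440821/1659) = 64 - I*sqrt(731322039)/1659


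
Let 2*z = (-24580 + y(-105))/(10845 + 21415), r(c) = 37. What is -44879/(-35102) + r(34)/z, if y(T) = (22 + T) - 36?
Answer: -82688432059/866984298 ≈ -95.375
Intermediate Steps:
y(T) = -14 + T
z = -24699/64520 (z = ((-24580 + (-14 - 105))/(10845 + 21415))/2 = ((-24580 - 119)/32260)/2 = (-24699*1/32260)/2 = (½)*(-24699/32260) = -24699/64520 ≈ -0.38281)
-44879/(-35102) + r(34)/z = -44879/(-35102) + 37/(-24699/64520) = -44879*(-1/35102) + 37*(-64520/24699) = 44879/35102 - 2387240/24699 = -82688432059/866984298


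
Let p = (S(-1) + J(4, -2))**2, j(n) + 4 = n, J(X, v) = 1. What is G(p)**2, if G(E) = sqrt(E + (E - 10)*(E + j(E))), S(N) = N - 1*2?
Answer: -20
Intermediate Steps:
j(n) = -4 + n
S(N) = -2 + N (S(N) = N - 2 = -2 + N)
p = 4 (p = ((-2 - 1) + 1)**2 = (-3 + 1)**2 = (-2)**2 = 4)
G(E) = sqrt(E + (-10 + E)*(-4 + 2*E)) (G(E) = sqrt(E + (E - 10)*(E + (-4 + E))) = sqrt(E + (-10 + E)*(-4 + 2*E)))
G(p)**2 = (sqrt(40 - 23*4 + 2*4**2))**2 = (sqrt(40 - 92 + 2*16))**2 = (sqrt(40 - 92 + 32))**2 = (sqrt(-20))**2 = (2*I*sqrt(5))**2 = -20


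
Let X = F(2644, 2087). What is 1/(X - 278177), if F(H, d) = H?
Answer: -1/275533 ≈ -3.6293e-6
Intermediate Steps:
X = 2644
1/(X - 278177) = 1/(2644 - 278177) = 1/(-275533) = -1/275533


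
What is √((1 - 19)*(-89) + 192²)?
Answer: 3*√4274 ≈ 196.13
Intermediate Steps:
√((1 - 19)*(-89) + 192²) = √(-18*(-89) + 36864) = √(1602 + 36864) = √38466 = 3*√4274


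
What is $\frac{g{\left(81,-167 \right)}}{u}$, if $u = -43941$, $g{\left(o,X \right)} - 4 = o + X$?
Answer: $\frac{82}{43941} \approx 0.0018661$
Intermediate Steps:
$g{\left(o,X \right)} = 4 + X + o$ ($g{\left(o,X \right)} = 4 + \left(o + X\right) = 4 + \left(X + o\right) = 4 + X + o$)
$\frac{g{\left(81,-167 \right)}}{u} = \frac{4 - 167 + 81}{-43941} = \left(-82\right) \left(- \frac{1}{43941}\right) = \frac{82}{43941}$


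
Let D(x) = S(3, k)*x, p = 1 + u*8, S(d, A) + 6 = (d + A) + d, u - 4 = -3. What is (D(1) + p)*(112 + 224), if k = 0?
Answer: 3024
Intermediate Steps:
u = 1 (u = 4 - 3 = 1)
S(d, A) = -6 + A + 2*d (S(d, A) = -6 + ((d + A) + d) = -6 + ((A + d) + d) = -6 + (A + 2*d) = -6 + A + 2*d)
p = 9 (p = 1 + 1*8 = 1 + 8 = 9)
D(x) = 0 (D(x) = (-6 + 0 + 2*3)*x = (-6 + 0 + 6)*x = 0*x = 0)
(D(1) + p)*(112 + 224) = (0 + 9)*(112 + 224) = 9*336 = 3024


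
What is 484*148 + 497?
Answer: 72129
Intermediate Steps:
484*148 + 497 = 71632 + 497 = 72129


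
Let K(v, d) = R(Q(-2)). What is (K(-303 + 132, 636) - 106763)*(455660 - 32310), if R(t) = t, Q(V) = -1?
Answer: -45198539400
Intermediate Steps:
K(v, d) = -1
(K(-303 + 132, 636) - 106763)*(455660 - 32310) = (-1 - 106763)*(455660 - 32310) = -106764*423350 = -45198539400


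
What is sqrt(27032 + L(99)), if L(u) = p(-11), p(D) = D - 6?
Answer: sqrt(27015) ≈ 164.36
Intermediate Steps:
p(D) = -6 + D
L(u) = -17 (L(u) = -6 - 11 = -17)
sqrt(27032 + L(99)) = sqrt(27032 - 17) = sqrt(27015)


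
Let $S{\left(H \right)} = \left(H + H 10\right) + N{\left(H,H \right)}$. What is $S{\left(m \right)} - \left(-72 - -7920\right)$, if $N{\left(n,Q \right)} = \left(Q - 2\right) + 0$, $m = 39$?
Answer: $-7382$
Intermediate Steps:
$N{\left(n,Q \right)} = -2 + Q$ ($N{\left(n,Q \right)} = \left(-2 + Q\right) + 0 = -2 + Q$)
$S{\left(H \right)} = -2 + 12 H$ ($S{\left(H \right)} = \left(H + H 10\right) + \left(-2 + H\right) = \left(H + 10 H\right) + \left(-2 + H\right) = 11 H + \left(-2 + H\right) = -2 + 12 H$)
$S{\left(m \right)} - \left(-72 - -7920\right) = \left(-2 + 12 \cdot 39\right) - \left(-72 - -7920\right) = \left(-2 + 468\right) - \left(-72 + 7920\right) = 466 - 7848 = -7382$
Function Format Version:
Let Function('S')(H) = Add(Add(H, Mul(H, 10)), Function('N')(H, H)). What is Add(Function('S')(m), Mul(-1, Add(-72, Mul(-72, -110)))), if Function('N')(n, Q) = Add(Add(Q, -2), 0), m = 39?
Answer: -7382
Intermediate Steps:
Function('N')(n, Q) = Add(-2, Q) (Function('N')(n, Q) = Add(Add(-2, Q), 0) = Add(-2, Q))
Function('S')(H) = Add(-2, Mul(12, H)) (Function('S')(H) = Add(Add(H, Mul(H, 10)), Add(-2, H)) = Add(Add(H, Mul(10, H)), Add(-2, H)) = Add(Mul(11, H), Add(-2, H)) = Add(-2, Mul(12, H)))
Add(Function('S')(m), Mul(-1, Add(-72, Mul(-72, -110)))) = Add(Add(-2, Mul(12, 39)), Mul(-1, Add(-72, Mul(-72, -110)))) = Add(Add(-2, 468), Mul(-1, Add(-72, 7920))) = Add(466, Mul(-1, 7848)) = Add(466, -7848) = -7382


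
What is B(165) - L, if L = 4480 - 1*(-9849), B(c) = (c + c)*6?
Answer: -12349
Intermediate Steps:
B(c) = 12*c (B(c) = (2*c)*6 = 12*c)
L = 14329 (L = 4480 + 9849 = 14329)
B(165) - L = 12*165 - 1*14329 = 1980 - 14329 = -12349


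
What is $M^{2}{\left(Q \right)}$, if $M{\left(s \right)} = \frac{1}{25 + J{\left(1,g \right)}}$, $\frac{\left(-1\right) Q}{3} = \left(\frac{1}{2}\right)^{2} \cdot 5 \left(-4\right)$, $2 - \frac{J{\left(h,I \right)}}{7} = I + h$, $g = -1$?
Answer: $\frac{1}{1521} \approx 0.00065746$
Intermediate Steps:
$J{\left(h,I \right)} = 14 - 7 I - 7 h$ ($J{\left(h,I \right)} = 14 - 7 \left(I + h\right) = 14 - \left(7 I + 7 h\right) = 14 - 7 I - 7 h$)
$Q = 15$ ($Q = - 3 \left(\frac{1}{2}\right)^{2} \cdot 5 \left(-4\right) = - 3 \cdot \frac{1}{4} \cdot 5 \left(-4\right) = - 3 \cdot \frac{5}{4} \left(-4\right) = \left(-3\right) \left(-5\right) = 15$)
$M{\left(s \right)} = \frac{1}{39}$ ($M{\left(s \right)} = \frac{1}{25 - -14} = \frac{1}{25 + \left(14 + 7 - 7\right)} = \frac{1}{25 + 14} = \frac{1}{39}$)
$M^{2}{\left(Q \right)} = \left(\frac{1}{39}\right)^{2} = \frac{1}{1521}$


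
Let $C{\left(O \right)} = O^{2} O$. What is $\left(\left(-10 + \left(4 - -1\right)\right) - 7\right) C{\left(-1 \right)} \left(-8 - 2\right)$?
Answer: $-120$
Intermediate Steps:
$C{\left(O \right)} = O^{3}$
$\left(\left(-10 + \left(4 - -1\right)\right) - 7\right) C{\left(-1 \right)} \left(-8 - 2\right) = \left(\left(-10 + \left(4 - -1\right)\right) - 7\right) \left(-1\right)^{3} \left(-8 - 2\right) = \left(\left(-10 + \left(4 + 1\right)\right) - 7\right) \left(-1\right) \left(-10\right) = \left(\left(-10 + 5\right) - 7\right) \left(-1\right) \left(-10\right) = \left(-5 - 7\right) \left(-1\right) \left(-10\right) = \left(-12\right) \left(-1\right) \left(-10\right) = 12 \left(-10\right) = -120$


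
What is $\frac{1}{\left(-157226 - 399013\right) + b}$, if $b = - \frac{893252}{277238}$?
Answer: $- \frac{138619}{77105740567} \approx -1.7978 \cdot 10^{-6}$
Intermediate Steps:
$b = - \frac{446626}{138619}$ ($b = \left(-893252\right) \frac{1}{277238} = - \frac{446626}{138619} \approx -3.222$)
$\frac{1}{\left(-157226 - 399013\right) + b} = \frac{1}{\left(-157226 - 399013\right) - \frac{446626}{138619}} = \frac{1}{-556239 - \frac{446626}{138619}} = \frac{1}{- \frac{77105740567}{138619}} = - \frac{138619}{77105740567}$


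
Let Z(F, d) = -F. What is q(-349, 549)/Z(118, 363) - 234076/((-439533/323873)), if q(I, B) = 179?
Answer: 8945607092657/51864894 ≈ 1.7248e+5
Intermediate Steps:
q(-349, 549)/Z(118, 363) - 234076/((-439533/323873)) = 179/((-1*118)) - 234076/((-439533/323873)) = 179/(-118) - 234076/((-439533*1/323873)) = 179*(-1/118) - 234076/(-439533/323873) = -179/118 - 234076*(-323873/439533) = -179/118 + 75810896348/439533 = 8945607092657/51864894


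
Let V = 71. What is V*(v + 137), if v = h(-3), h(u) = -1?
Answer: 9656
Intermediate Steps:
v = -1
V*(v + 137) = 71*(-1 + 137) = 71*136 = 9656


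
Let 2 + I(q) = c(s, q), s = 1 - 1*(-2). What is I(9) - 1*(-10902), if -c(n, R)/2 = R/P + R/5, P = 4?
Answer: 108919/10 ≈ 10892.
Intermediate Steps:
s = 3 (s = 1 + 2 = 3)
c(n, R) = -9*R/10 (c(n, R) = -2*(R/4 + R/5) = -9*R/10)
I(q) = -2 - 9*q/10
I(9) - 1*(-10902) = (-2 - 9/10*9) - 1*(-10902) = (-2 - 81/10) + 10902 = -101/10 + 10902 = 108919/10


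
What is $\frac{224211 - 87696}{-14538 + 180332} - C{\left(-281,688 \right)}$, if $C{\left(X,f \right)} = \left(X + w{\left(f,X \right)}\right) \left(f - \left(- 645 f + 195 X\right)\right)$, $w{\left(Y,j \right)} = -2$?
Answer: $\frac{1232859627479}{8726} \approx 1.4129 \cdot 10^{8}$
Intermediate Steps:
$C{\left(X,f \right)} = \left(-2 + X\right) \left(- 195 X + 646 f\right)$ ($C{\left(X,f \right)} = \left(X - 2\right) \left(f - \left(- 645 f + 195 X\right)\right) = \left(-2 + X\right) \left(- 195 X + 646 f\right)$)
$\frac{224211 - 87696}{-14538 + 180332} - C{\left(-281,688 \right)} = \frac{224211 - 87696}{-14538 + 180332} - \left(\left(-1292\right) 688 - 195 \left(-281\right)^{2} + 390 \left(-281\right) + 646 \left(-281\right) 688\right) = \frac{136515}{165794} - \left(-888896 - 15397395 - 109590 - 124889888\right) = 136515 \cdot \frac{1}{165794} - \left(-888896 - 15397395 - 109590 - 124889888\right) = \frac{7185}{8726} - -141285769 = \frac{7185}{8726} + 141285769 = \frac{1232859627479}{8726}$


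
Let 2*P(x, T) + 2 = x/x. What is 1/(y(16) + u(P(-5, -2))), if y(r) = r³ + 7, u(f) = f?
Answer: 2/8205 ≈ 0.00024375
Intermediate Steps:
P(x, T) = -½ (P(x, T) = -1 + (x/x)/2 = -1 + (½)*1 = -1 + ½ = -½)
y(r) = 7 + r³
1/(y(16) + u(P(-5, -2))) = 1/((7 + 16³) - ½) = 1/((7 + 4096) - ½) = 1/(4103 - ½) = 1/(8205/2) = 2/8205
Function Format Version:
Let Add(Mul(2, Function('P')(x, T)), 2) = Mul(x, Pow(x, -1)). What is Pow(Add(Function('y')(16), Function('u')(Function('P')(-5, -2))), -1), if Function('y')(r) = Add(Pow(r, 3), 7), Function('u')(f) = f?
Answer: Rational(2, 8205) ≈ 0.00024375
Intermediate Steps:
Function('P')(x, T) = Rational(-1, 2) (Function('P')(x, T) = Add(-1, Mul(Rational(1, 2), Mul(x, Pow(x, -1)))) = Add(-1, Mul(Rational(1, 2), 1)) = Add(-1, Rational(1, 2)) = Rational(-1, 2))
Function('y')(r) = Add(7, Pow(r, 3))
Pow(Add(Function('y')(16), Function('u')(Function('P')(-5, -2))), -1) = Pow(Add(Add(7, Pow(16, 3)), Rational(-1, 2)), -1) = Pow(Add(Add(7, 4096), Rational(-1, 2)), -1) = Pow(Add(4103, Rational(-1, 2)), -1) = Pow(Rational(8205, 2), -1) = Rational(2, 8205)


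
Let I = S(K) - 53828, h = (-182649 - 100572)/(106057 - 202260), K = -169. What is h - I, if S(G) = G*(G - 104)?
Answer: 740180494/96203 ≈ 7693.9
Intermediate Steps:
S(G) = G*(-104 + G)
h = 283221/96203 (h = -283221/(-96203) = -283221*(-1/96203) = 283221/96203 ≈ 2.9440)
I = -7691 (I = -169*(-104 - 169) - 53828 = -169*(-273) - 53828 = 46137 - 53828 = -7691)
h - I = 283221/96203 - 1*(-7691) = 283221/96203 + 7691 = 740180494/96203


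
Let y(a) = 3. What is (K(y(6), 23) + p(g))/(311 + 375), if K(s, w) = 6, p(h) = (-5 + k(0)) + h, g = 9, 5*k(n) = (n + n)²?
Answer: 5/343 ≈ 0.014577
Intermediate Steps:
k(n) = 4*n²/5 (k(n) = (n + n)²/5 = (2*n)²/5 = (4*n²)/5 = 4*n²/5)
p(h) = -5 + h (p(h) = (-5 + (⅘)*0²) + h = (-5 + (⅘)*0) + h = (-5 + 0) + h = -5 + h)
(K(y(6), 23) + p(g))/(311 + 375) = (6 + (-5 + 9))/(311 + 375) = (6 + 4)/686 = 10*(1/686) = 5/343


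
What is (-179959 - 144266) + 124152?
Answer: -200073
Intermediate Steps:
(-179959 - 144266) + 124152 = -324225 + 124152 = -200073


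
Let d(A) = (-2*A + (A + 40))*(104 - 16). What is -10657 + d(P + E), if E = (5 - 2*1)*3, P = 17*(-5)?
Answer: -449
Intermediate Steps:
P = -85
E = 9 (E = (5 - 2)*3 = 3*3 = 9)
d(A) = 3520 - 88*A (d(A) = (-2*A + (40 + A))*88 = (40 - A)*88 = 3520 - 88*A)
-10657 + d(P + E) = -10657 + (3520 - 88*(-85 + 9)) = -10657 + (3520 - 88*(-76)) = -10657 + (3520 + 6688) = -10657 + 10208 = -449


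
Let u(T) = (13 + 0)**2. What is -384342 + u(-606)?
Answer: -384173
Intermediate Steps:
u(T) = 169 (u(T) = 13**2 = 169)
-384342 + u(-606) = -384342 + 169 = -384173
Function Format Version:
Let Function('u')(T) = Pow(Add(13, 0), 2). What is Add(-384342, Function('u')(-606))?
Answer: -384173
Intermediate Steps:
Function('u')(T) = 169 (Function('u')(T) = Pow(13, 2) = 169)
Add(-384342, Function('u')(-606)) = Add(-384342, 169) = -384173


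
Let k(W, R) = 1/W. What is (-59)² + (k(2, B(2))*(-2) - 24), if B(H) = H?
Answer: 3456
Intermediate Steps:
(-59)² + (k(2, B(2))*(-2) - 24) = (-59)² + (-2/2 - 24) = 3481 + ((½)*(-2) - 24) = 3481 + (-1 - 24) = 3481 - 25 = 3456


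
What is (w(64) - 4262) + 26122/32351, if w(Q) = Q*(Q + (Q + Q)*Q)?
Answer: 16955896944/32351 ≈ 5.2412e+5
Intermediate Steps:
w(Q) = Q*(Q + 2*Q**2) (w(Q) = Q*(Q + (2*Q)*Q) = Q*(Q + 2*Q**2))
(w(64) - 4262) + 26122/32351 = (64**2*(1 + 2*64) - 4262) + 26122/32351 = (4096*(1 + 128) - 4262) + 26122*(1/32351) = (4096*129 - 4262) + 26122/32351 = (528384 - 4262) + 26122/32351 = 524122 + 26122/32351 = 16955896944/32351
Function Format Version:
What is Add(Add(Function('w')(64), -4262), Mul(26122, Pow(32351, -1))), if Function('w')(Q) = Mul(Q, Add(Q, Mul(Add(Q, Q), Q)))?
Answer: Rational(16955896944, 32351) ≈ 5.2412e+5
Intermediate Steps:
Function('w')(Q) = Mul(Q, Add(Q, Mul(2, Pow(Q, 2)))) (Function('w')(Q) = Mul(Q, Add(Q, Mul(Mul(2, Q), Q))) = Mul(Q, Add(Q, Mul(2, Pow(Q, 2)))))
Add(Add(Function('w')(64), -4262), Mul(26122, Pow(32351, -1))) = Add(Add(Mul(Pow(64, 2), Add(1, Mul(2, 64))), -4262), Mul(26122, Pow(32351, -1))) = Add(Add(Mul(4096, Add(1, 128)), -4262), Mul(26122, Rational(1, 32351))) = Add(Add(Mul(4096, 129), -4262), Rational(26122, 32351)) = Add(Add(528384, -4262), Rational(26122, 32351)) = Add(524122, Rational(26122, 32351)) = Rational(16955896944, 32351)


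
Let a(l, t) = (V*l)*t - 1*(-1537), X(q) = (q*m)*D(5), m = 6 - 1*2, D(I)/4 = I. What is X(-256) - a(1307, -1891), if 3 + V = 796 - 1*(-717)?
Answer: 3731998853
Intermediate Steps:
D(I) = 4*I
m = 4 (m = 6 - 2 = 4)
V = 1510 (V = -3 + (796 - 1*(-717)) = -3 + (796 + 717) = -3 + 1513 = 1510)
X(q) = 80*q (X(q) = (q*4)*(4*5) = (4*q)*20 = 80*q)
a(l, t) = 1537 + 1510*l*t (a(l, t) = (1510*l)*t - 1*(-1537) = 1510*l*t + 1537 = 1537 + 1510*l*t)
X(-256) - a(1307, -1891) = 80*(-256) - (1537 + 1510*1307*(-1891)) = -20480 - (1537 - 3732020870) = -20480 - 1*(-3732019333) = -20480 + 3732019333 = 3731998853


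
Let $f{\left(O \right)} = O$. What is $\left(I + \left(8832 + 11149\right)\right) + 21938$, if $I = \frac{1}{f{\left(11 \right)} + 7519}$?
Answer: $\frac{315650071}{7530} \approx 41919.0$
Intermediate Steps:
$I = \frac{1}{7530}$ ($I = \frac{1}{11 + 7519} = \frac{1}{7530} \approx 0.0001328$)
$\left(I + \left(8832 + 11149\right)\right) + 21938 = \left(\frac{1}{7530} + \left(8832 + 11149\right)\right) + 21938 = \left(\frac{1}{7530} + 19981\right) + 21938 = \frac{150456931}{7530} + 21938 = \frac{315650071}{7530}$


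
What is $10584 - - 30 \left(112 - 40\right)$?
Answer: $12744$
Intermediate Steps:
$10584 - - 30 \left(112 - 40\right) = 10584 - \left(-30\right) 72 = 10584 - -2160 = 10584 + 2160 = 12744$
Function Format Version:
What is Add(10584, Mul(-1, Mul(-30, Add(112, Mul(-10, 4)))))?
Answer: 12744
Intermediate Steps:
Add(10584, Mul(-1, Mul(-30, Add(112, Mul(-10, 4))))) = Add(10584, Mul(-1, Mul(-30, Add(112, -40)))) = Add(10584, Mul(-1, Mul(-30, 72))) = Add(10584, Mul(-1, -2160)) = Add(10584, 2160) = 12744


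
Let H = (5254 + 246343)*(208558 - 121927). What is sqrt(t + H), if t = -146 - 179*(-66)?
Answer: 5*sqrt(871844455) ≈ 1.4764e+5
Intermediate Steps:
H = 21796099707 (H = 251597*86631 = 21796099707)
t = 11668 (t = -146 + 11814 = 11668)
sqrt(t + H) = sqrt(11668 + 21796099707) = sqrt(21796111375) = 5*sqrt(871844455)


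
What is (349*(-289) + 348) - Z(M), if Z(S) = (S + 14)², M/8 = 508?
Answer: -16730597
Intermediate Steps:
M = 4064 (M = 8*508 = 4064)
Z(S) = (14 + S)²
(349*(-289) + 348) - Z(M) = (349*(-289) + 348) - (14 + 4064)² = (-100861 + 348) - 1*4078² = -100513 - 1*16630084 = -100513 - 16630084 = -16730597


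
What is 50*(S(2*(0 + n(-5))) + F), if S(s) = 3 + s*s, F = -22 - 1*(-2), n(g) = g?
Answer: 4150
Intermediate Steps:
F = -20 (F = -22 + 2 = -20)
S(s) = 3 + s²
50*(S(2*(0 + n(-5))) + F) = 50*((3 + (2*(0 - 5))²) - 20) = 50*((3 + (2*(-5))²) - 20) = 50*((3 + (-10)²) - 20) = 50*((3 + 100) - 20) = 50*(103 - 20) = 50*83 = 4150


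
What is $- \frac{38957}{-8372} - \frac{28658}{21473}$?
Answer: $\frac{596598885}{179771956} \approx 3.3186$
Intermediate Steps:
$- \frac{38957}{-8372} - \frac{28658}{21473} = \left(-38957\right) \left(- \frac{1}{8372}\right) - \frac{28658}{21473} = \frac{38957}{8372} - \frac{28658}{21473} = \frac{596598885}{179771956}$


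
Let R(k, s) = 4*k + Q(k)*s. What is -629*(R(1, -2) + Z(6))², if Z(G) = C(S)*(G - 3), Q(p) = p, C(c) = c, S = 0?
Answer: -2516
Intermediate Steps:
R(k, s) = 4*k + k*s
Z(G) = 0 (Z(G) = 0*(G - 3) = 0*(-3 + G) = 0)
-629*(R(1, -2) + Z(6))² = -629*(1*(4 - 2) + 0)² = -629*(1*2 + 0)² = -629*(2 + 0)² = -629*2² = -629*4 = -2516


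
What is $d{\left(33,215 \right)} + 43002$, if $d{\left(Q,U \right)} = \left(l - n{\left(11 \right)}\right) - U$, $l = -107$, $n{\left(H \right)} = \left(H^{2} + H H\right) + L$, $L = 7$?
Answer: $42431$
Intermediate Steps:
$n{\left(H \right)} = 7 + 2 H^{2}$ ($n{\left(H \right)} = \left(H^{2} + H H\right) + 7 = \left(H^{2} + H^{2}\right) + 7 = 2 H^{2} + 7 = 7 + 2 H^{2}$)
$d{\left(Q,U \right)} = -356 - U$ ($d{\left(Q,U \right)} = \left(-107 - \left(7 + 2 \cdot 11^{2}\right)\right) - U = \left(-107 - \left(7 + 2 \cdot 121\right)\right) - U = \left(-107 - \left(7 + 242\right)\right) - U = \left(-107 - 249\right) - U = -356 - U$)
$d{\left(33,215 \right)} + 43002 = \left(-356 - 215\right) + 43002 = -571 + 43002 = 42431$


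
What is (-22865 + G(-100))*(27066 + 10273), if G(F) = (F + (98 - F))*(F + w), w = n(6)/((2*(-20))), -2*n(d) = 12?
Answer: -12191295517/10 ≈ -1.2191e+9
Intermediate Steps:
n(d) = -6 (n(d) = -½*12 = -6)
w = 3/20 (w = -6/(2*(-20)) = -6/(-40) = -6*(-1/40) = 3/20 ≈ 0.15000)
G(F) = 147/10 + 98*F (G(F) = (F + (98 - F))*(F + 3/20) = 98*(3/20 + F) = 147/10 + 98*F)
(-22865 + G(-100))*(27066 + 10273) = (-22865 + (147/10 + 98*(-100)))*(27066 + 10273) = (-22865 + (147/10 - 9800))*37339 = (-22865 - 97853/10)*37339 = -326503/10*37339 = -12191295517/10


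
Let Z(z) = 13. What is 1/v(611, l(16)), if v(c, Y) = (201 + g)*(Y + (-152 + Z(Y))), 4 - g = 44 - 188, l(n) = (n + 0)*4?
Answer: -1/26175 ≈ -3.8204e-5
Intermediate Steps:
l(n) = 4*n (l(n) = n*4 = 4*n)
g = 148 (g = 4 - (44 - 188) = 4 - 1*(-144) = 4 + 144 = 148)
v(c, Y) = -48511 + 349*Y (v(c, Y) = (201 + 148)*(Y + (-152 + 13)) = 349*(Y - 139) = 349*(-139 + Y) = -48511 + 349*Y)
1/v(611, l(16)) = 1/(-48511 + 349*(4*16)) = 1/(-48511 + 349*64) = 1/(-48511 + 22336) = 1/(-26175) = -1/26175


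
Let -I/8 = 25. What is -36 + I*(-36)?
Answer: 7164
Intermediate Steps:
I = -200 (I = -8*25 = -200)
-36 + I*(-36) = -36 - 200*(-36) = -36 + 7200 = 7164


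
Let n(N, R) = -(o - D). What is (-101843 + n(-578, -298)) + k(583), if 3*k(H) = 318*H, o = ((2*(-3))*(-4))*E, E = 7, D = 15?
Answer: -40198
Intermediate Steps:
o = 168 (o = ((2*(-3))*(-4))*7 = -6*(-4)*7 = 24*7 = 168)
k(H) = 106*H (k(H) = (318*H)/3 = 106*H)
n(N, R) = -153 (n(N, R) = -(168 - 1*15) = -(168 - 15) = -1*153 = -153)
(-101843 + n(-578, -298)) + k(583) = (-101843 - 153) + 106*583 = -101996 + 61798 = -40198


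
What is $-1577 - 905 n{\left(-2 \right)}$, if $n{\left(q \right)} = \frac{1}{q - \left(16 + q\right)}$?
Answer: $- \frac{24327}{16} \approx -1520.4$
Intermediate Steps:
$n{\left(q \right)} = - \frac{1}{16}$ ($n{\left(q \right)} = \frac{1}{-16} = - \frac{1}{16}$)
$-1577 - 905 n{\left(-2 \right)} = -1577 - - \frac{905}{16} = -1577 + \frac{905}{16} = - \frac{24327}{16}$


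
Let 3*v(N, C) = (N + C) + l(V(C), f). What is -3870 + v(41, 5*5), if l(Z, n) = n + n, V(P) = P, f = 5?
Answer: -11534/3 ≈ -3844.7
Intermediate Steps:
l(Z, n) = 2*n
v(N, C) = 10/3 + C/3 + N/3 (v(N, C) = ((N + C) + 2*5)/3 = ((C + N) + 10)/3 = (10 + C + N)/3 = 10/3 + C/3 + N/3)
-3870 + v(41, 5*5) = -3870 + (10/3 + (5*5)/3 + (⅓)*41) = -3870 + (10/3 + (⅓)*25 + 41/3) = -3870 + (10/3 + 25/3 + 41/3) = -3870 + 76/3 = -11534/3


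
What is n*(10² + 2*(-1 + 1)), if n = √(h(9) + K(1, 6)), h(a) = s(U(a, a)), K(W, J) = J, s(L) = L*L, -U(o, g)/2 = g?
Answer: 100*√330 ≈ 1816.6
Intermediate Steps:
U(o, g) = -2*g
s(L) = L²
h(a) = 4*a² (h(a) = (-2*a)² = 4*a²)
n = √330 (n = √(4*9² + 6) = √(4*81 + 6) = √(324 + 6) = √330 ≈ 18.166)
n*(10² + 2*(-1 + 1)) = √330*(10² + 2*(-1 + 1)) = √330*(100 + 2*0) = √330*(100 + 0) = √330*100 = 100*√330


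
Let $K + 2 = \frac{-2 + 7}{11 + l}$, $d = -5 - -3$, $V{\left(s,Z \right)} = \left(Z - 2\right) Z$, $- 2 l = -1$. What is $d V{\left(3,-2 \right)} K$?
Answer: $\frac{576}{23} \approx 25.043$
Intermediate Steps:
$l = \frac{1}{2}$ ($l = \left(- \frac{1}{2}\right) \left(-1\right) = \frac{1}{2} \approx 0.5$)
$V{\left(s,Z \right)} = Z \left(-2 + Z\right)$ ($V{\left(s,Z \right)} = \left(-2 + Z\right) Z = Z \left(-2 + Z\right)$)
$d = -2$ ($d = -5 + 3 = -2$)
$K = - \frac{36}{23}$ ($K = -2 + \frac{-2 + 7}{11 + \frac{1}{2}} = -2 + \frac{5}{\frac{23}{2}} = -2 + 5 \cdot \frac{2}{23} = -2 + \frac{10}{23} = - \frac{36}{23} \approx -1.5652$)
$d V{\left(3,-2 \right)} K = - 2 \left(- 2 \left(-2 - 2\right)\right) \left(- \frac{36}{23}\right) = - 2 \left(\left(-2\right) \left(-4\right)\right) \left(- \frac{36}{23}\right) = \left(-2\right) 8 \left(- \frac{36}{23}\right) = \left(-16\right) \left(- \frac{36}{23}\right) = \frac{576}{23}$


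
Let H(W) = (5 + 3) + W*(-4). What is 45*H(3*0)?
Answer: 360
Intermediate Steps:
H(W) = 8 - 4*W
45*H(3*0) = 45*(8 - 12*0) = 45*(8 - 4*0) = 45*(8 + 0) = 45*8 = 360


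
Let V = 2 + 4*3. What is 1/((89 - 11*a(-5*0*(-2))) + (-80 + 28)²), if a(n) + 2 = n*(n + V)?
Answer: 1/2815 ≈ 0.00035524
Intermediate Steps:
V = 14 (V = 2 + 12 = 14)
a(n) = -2 + n*(14 + n) (a(n) = -2 + n*(n + 14) = -2 + n*(14 + n))
1/((89 - 11*a(-5*0*(-2))) + (-80 + 28)²) = 1/((89 - 11*(-2 + (-5*0*(-2))² + 14*(-5*0*(-2)))) + (-80 + 28)²) = 1/((89 - 11*(-2 + (0*(-2))² + 14*(0*(-2)))) + (-52)²) = 1/((89 - 11*(-2 + 0² + 14*0)) + 2704) = 1/((89 - 11*(-2 + 0 + 0)) + 2704) = 1/((89 - 11*(-2)) + 2704) = 1/((89 + 22) + 2704) = 1/(111 + 2704) = 1/2815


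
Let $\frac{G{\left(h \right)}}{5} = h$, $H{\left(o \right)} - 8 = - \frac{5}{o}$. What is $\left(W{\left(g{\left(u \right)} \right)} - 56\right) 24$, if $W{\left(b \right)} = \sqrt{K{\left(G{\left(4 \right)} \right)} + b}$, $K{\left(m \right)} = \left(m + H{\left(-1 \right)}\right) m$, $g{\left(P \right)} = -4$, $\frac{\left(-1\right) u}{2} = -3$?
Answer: $-1344 + 96 \sqrt{41} \approx -729.3$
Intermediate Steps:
$H{\left(o \right)} = 8 - \frac{5}{o}$
$u = 6$ ($u = \left(-2\right) \left(-3\right) = 6$)
$G{\left(h \right)} = 5 h$
$K{\left(m \right)} = m \left(13 + m\right)$ ($K{\left(m \right)} = \left(m + \left(8 - \frac{5}{-1}\right)\right) m = \left(m + \left(8 - -5\right)\right) m = \left(m + \left(8 + 5\right)\right) m = \left(m + 13\right) m = \left(13 + m\right) m = m \left(13 + m\right)$)
$W{\left(b \right)} = \sqrt{660 + b}$ ($W{\left(b \right)} = \sqrt{5 \cdot 4 \left(13 + 5 \cdot 4\right) + b} = \sqrt{20 \left(13 + 20\right) + b} = \sqrt{20 \cdot 33 + b} = \sqrt{660 + b}$)
$\left(W{\left(g{\left(u \right)} \right)} - 56\right) 24 = \left(\sqrt{660 - 4} - 56\right) 24 = \left(\sqrt{656} - 56\right) 24 = \left(4 \sqrt{41} - 56\right) 24 = \left(-56 + 4 \sqrt{41}\right) 24 = -1344 + 96 \sqrt{41}$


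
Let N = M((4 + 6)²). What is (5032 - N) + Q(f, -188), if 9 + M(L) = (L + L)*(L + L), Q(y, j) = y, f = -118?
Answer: -35077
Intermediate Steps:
M(L) = -9 + 4*L² (M(L) = -9 + (L + L)*(L + L) = -9 + (2*L)*(2*L) = -9 + 4*L²)
N = 39991 (N = -9 + 4*((4 + 6)²)² = -9 + 4*(10²)² = -9 + 4*100² = -9 + 4*10000 = -9 + 40000 = 39991)
(5032 - N) + Q(f, -188) = (5032 - 1*39991) - 118 = (5032 - 39991) - 118 = -34959 - 118 = -35077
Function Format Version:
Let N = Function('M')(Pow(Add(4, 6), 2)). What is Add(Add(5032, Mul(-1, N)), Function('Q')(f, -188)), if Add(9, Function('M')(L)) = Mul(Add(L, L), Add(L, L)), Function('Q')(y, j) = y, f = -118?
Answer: -35077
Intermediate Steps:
Function('M')(L) = Add(-9, Mul(4, Pow(L, 2))) (Function('M')(L) = Add(-9, Mul(Add(L, L), Add(L, L))) = Add(-9, Mul(Mul(2, L), Mul(2, L))) = Add(-9, Mul(4, Pow(L, 2))))
N = 39991 (N = Add(-9, Mul(4, Pow(Pow(Add(4, 6), 2), 2))) = Add(-9, Mul(4, Pow(Pow(10, 2), 2))) = Add(-9, Mul(4, Pow(100, 2))) = Add(-9, Mul(4, 10000)) = Add(-9, 40000) = 39991)
Add(Add(5032, Mul(-1, N)), Function('Q')(f, -188)) = Add(Add(5032, Mul(-1, 39991)), -118) = Add(Add(5032, -39991), -118) = Add(-34959, -118) = -35077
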